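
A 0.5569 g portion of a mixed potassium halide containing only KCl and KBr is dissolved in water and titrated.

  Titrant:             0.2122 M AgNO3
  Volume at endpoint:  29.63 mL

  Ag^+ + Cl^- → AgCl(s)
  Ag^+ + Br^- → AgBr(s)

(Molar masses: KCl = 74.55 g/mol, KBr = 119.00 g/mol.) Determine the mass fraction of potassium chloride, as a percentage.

n(AgNO3) = 0.02963 × 0.2122 = 6.287 × 10^-3 mol
Let x = n(KCl), y = n(KBr).
Titrant: 1x + 1y = 6.287 × 10^-3;  mass: 74.55x + 119.00y = 0.5569
Solving, x = 4.304 × 10^-3 mol, y = 1.984 × 10^-3 mol
mass of KCl = 4.304 × 10^-3 × 74.55 = 0.3209 g
% KCl = 0.3209 / 0.5569 × 100 = 57.62 %

57.62 %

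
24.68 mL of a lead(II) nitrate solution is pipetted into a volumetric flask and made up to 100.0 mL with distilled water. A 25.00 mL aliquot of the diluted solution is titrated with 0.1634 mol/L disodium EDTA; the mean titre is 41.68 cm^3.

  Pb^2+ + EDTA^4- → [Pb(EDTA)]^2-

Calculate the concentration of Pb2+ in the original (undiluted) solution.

1.104 mol/L

n(EDTA) = 0.04168 × 0.1634 = 6.811 × 10^-3 mol
n(Pb2+) in the aliquot = 6.811 × 10^-3 mol (1:1 ratio)
[Pb2+]_dilute = 6.811 × 10^-3 / 0.02500 = 0.2724 mol/L
Dilution factor = 100.0 / 24.68 = 4.052
[Pb2+]_stock = 0.2724 × 4.052 = 1.104 mol/L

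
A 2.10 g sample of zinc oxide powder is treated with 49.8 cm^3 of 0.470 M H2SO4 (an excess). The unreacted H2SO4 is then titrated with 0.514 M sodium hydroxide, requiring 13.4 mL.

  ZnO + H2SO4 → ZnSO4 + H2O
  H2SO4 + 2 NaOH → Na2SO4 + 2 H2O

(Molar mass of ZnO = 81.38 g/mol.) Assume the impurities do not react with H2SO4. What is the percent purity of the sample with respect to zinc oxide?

77.4 %

n(H2SO4) added = 0.0498 × 0.470 = 0.0234 mol
n(NaOH) used in back-titration = 0.0134 × 0.514 = 6.89 × 10^-3 mol
From the 1:2 ratio, n(H2SO4) left over = 1/2 × 6.89 × 10^-3 = 3.44 × 10^-3 mol
n(H2SO4) consumed by analyte = 0.0234 − 3.44 × 10^-3 = 0.0200 mol
n(ZnO) = 0.0200 mol (1:1 ratio)
mass of ZnO = 0.0200 × 81.38 = 1.62 g
% ZnO = 1.62 / 2.10 × 100 = 77.4 %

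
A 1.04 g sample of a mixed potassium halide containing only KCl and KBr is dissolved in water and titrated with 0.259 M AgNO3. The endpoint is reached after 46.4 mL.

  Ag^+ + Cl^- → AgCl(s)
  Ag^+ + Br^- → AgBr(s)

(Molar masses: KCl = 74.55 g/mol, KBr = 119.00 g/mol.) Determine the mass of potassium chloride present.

0.654 g

n(AgNO3) = 0.0464 × 0.259 = 0.0120 mol
Let x = n(KCl), y = n(KBr).
Titrant: 1x + 1y = 0.0120;  mass: 74.55x + 119.00y = 1.04
Solving, x = 8.78 × 10^-3 mol, y = 3.24 × 10^-3 mol
mass of KCl = 8.78 × 10^-3 × 74.55 = 0.654 g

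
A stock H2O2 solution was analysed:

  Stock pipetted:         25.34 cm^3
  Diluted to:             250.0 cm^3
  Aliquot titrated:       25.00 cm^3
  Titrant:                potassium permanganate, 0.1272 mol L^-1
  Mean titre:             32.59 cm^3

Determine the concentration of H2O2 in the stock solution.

4.090 mol/L

2 MnO4^- + 5 H2O2 + 6 H^+ → 2 Mn^2+ + 5 O2 + 8 H2O
n(KMnO4) = 0.03259 × 0.1272 = 4.145 × 10^-3 mol
From the 5:2 ratio, n(H2O2) in the aliquot = 5/2 × 4.145 × 10^-3 = 0.01036 mol
[H2O2]_dilute = 0.01036 / 0.02500 = 0.4145 mol/L
Dilution factor = 250.0 / 25.34 = 9.866
[H2O2]_stock = 0.4145 × 9.866 = 4.090 mol/L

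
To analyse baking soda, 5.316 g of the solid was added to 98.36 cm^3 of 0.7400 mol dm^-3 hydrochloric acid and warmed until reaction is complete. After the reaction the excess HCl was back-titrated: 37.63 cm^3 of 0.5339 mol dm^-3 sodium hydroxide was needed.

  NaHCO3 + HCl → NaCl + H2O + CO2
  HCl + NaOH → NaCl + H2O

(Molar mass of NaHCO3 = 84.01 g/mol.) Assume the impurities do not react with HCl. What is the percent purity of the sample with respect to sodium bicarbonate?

83.28 %

n(HCl) added = 0.09836 × 0.7400 = 0.07279 mol
n(NaOH) used in back-titration = 0.03763 × 0.5339 = 0.02009 mol
n(HCl) left over = 0.02009 mol (1:1 ratio)
n(HCl) consumed by analyte = 0.07279 − 0.02009 = 0.05270 mol
n(NaHCO3) = 0.05270 mol (1:1 ratio)
mass of NaHCO3 = 0.05270 × 84.01 = 4.427 g
% NaHCO3 = 4.427 / 5.316 × 100 = 83.28 %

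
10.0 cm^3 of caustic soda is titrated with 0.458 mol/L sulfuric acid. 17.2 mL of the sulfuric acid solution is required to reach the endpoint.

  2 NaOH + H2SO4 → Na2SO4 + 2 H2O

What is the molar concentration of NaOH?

1.58 mol/L

n(H2SO4) = 0.0172 L × 0.458 mol/L = 7.88 × 10^-3 mol
From the 2:1 mole ratio, n(NaOH) = 2/1 × 7.88 × 10^-3 = 0.0158 mol
[NaOH] = 0.0158 mol / 0.0100 L = 1.58 mol/L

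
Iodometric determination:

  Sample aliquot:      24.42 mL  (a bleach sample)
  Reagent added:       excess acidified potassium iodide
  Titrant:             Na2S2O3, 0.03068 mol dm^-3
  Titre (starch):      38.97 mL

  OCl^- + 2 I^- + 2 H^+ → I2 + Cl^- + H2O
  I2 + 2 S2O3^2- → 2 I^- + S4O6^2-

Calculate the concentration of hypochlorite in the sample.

0.02448 mol/L

n(S2O3^2-) = 0.03897 × 0.03068 = 1.196 × 10^-3 mol
n(I2) = n(S2O3^2-)/2 = 5.978 × 10^-4 mol
n(OCl^-) in the aliquot = 5.978 × 10^-4 mol (1:1 ratio)
[OCl^-] = 5.978 × 10^-4 / 0.02442 = 0.02448 mol/L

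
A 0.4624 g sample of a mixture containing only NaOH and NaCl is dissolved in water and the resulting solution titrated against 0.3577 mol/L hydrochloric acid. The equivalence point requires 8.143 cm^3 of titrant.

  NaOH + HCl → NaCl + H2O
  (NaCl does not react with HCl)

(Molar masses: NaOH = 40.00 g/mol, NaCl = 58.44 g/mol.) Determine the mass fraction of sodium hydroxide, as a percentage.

n(HCl) = 0.008143 × 0.3577 = 2.913 × 10^-3 mol
Let x = n(NaOH), y = n(NaCl).
Titrant: 1x = 2.913 × 10^-3;  mass: 40.00x + 58.44y = 0.4624
Solving, x = 2.913 × 10^-3 mol, y = 5.919 × 10^-3 mol
mass of NaOH = 2.913 × 10^-3 × 40.00 = 0.1165 g
% NaOH = 0.1165 / 0.4624 × 100 = 25.20 %

25.20 %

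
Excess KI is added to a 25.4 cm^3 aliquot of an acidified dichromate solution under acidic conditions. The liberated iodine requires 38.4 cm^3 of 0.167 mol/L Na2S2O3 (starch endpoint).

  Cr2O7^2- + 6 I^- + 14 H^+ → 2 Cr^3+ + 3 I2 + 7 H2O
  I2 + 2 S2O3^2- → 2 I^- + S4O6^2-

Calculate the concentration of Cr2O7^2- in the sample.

n(S2O3^2-) = 0.0384 × 0.167 = 6.41 × 10^-3 mol
n(I2) = n(S2O3^2-)/2 = 3.21 × 10^-3 mol
From the 1:3 ratio, n(Cr2O7^2-) in the aliquot = 1/3 × 3.21 × 10^-3 = 1.07 × 10^-3 mol
[Cr2O7^2-] = 1.07 × 10^-3 / 0.0254 = 0.0421 mol/L

0.0421 mol/L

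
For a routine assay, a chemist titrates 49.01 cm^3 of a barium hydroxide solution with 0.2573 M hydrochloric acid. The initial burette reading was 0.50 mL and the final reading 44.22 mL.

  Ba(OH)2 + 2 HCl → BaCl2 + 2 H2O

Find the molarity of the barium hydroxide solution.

n(HCl) = 0.04372 L × 0.2573 mol/L = 0.01125 mol
From the 1:2 mole ratio, n(Ba(OH)2) = 1/2 × 0.01125 = 5.625 × 10^-3 mol
[Ba(OH)2] = 5.625 × 10^-3 mol / 0.04901 L = 0.1148 mol/L

0.1148 M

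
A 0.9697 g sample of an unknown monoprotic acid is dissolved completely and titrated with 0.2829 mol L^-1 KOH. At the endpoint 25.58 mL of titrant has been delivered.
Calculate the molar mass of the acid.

n(KOH) = 0.02558 L × 0.2829 mol/L = 7.237 × 10^-3 mol
n(HA) = 7.237 × 10^-3 mol (1:1 ratio)
M = m / n = 0.9697 g / 7.237 × 10^-3 mol = 134.0 g/mol

134.0 g/mol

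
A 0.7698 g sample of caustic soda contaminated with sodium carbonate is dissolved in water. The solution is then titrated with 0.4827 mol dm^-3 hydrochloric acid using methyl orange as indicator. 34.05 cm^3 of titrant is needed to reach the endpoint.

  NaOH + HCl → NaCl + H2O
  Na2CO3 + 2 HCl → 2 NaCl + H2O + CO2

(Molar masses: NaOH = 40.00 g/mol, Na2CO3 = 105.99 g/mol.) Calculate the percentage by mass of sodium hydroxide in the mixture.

n(HCl) = 0.03405 × 0.4827 = 0.01644 mol
Let x = n(NaOH), y = n(Na2CO3).
Titrant: 1x + 2y = 0.01644;  mass: 40.00x + 105.99y = 0.7698
Solving, x = 7.789 × 10^-3 mol, y = 4.323 × 10^-3 mol
mass of NaOH = 7.789 × 10^-3 × 40.00 = 0.3116 g
% NaOH = 0.3116 / 0.7698 × 100 = 40.47 %

40.47 %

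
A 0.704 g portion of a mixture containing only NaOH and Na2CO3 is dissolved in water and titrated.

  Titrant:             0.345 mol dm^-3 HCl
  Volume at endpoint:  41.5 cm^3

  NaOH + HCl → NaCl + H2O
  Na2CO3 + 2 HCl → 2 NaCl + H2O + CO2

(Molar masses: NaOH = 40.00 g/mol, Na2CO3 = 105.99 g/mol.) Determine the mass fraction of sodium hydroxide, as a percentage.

n(HCl) = 0.0415 × 0.345 = 0.0143 mol
Let x = n(NaOH), y = n(Na2CO3).
Titrant: 1x + 2y = 0.0143;  mass: 40.00x + 105.99y = 0.704
Solving, x = 4.21 × 10^-3 mol, y = 5.05 × 10^-3 mol
mass of NaOH = 4.21 × 10^-3 × 40.00 = 0.169 g
% NaOH = 0.169 / 0.704 × 100 = 23.9 %

23.9 %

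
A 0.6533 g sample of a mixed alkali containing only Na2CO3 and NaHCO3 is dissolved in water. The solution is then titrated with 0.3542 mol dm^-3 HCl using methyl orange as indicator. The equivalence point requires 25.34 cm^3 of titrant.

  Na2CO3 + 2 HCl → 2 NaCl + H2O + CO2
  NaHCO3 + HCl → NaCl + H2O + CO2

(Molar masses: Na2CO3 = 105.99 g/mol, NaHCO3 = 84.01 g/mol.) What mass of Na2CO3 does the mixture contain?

0.1721 g

n(HCl) = 0.02534 × 0.3542 = 8.975 × 10^-3 mol
Let x = n(Na2CO3), y = n(NaHCO3).
Titrant: 2x + 1y = 8.975 × 10^-3;  mass: 105.99x + 84.01y = 0.6533
Solving, x = 1.624 × 10^-3 mol, y = 5.728 × 10^-3 mol
mass of Na2CO3 = 1.624 × 10^-3 × 105.99 = 0.1721 g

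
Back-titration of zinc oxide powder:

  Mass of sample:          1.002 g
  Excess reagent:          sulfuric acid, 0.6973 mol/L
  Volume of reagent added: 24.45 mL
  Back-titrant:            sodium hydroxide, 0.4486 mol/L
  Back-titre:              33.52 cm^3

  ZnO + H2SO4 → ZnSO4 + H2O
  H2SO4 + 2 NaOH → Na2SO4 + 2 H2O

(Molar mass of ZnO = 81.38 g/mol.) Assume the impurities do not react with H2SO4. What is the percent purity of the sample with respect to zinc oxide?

n(H2SO4) added = 0.02445 × 0.6973 = 0.01705 mol
n(NaOH) used in back-titration = 0.03352 × 0.4486 = 0.01504 mol
From the 1:2 ratio, n(H2SO4) left over = 1/2 × 0.01504 = 7.519 × 10^-3 mol
n(H2SO4) consumed by analyte = 0.01705 − 7.519 × 10^-3 = 9.530 × 10^-3 mol
n(ZnO) = 9.530 × 10^-3 mol (1:1 ratio)
mass of ZnO = 9.530 × 10^-3 × 81.38 = 0.7756 g
% ZnO = 0.7756 / 1.002 × 100 = 77.40 %

77.40 %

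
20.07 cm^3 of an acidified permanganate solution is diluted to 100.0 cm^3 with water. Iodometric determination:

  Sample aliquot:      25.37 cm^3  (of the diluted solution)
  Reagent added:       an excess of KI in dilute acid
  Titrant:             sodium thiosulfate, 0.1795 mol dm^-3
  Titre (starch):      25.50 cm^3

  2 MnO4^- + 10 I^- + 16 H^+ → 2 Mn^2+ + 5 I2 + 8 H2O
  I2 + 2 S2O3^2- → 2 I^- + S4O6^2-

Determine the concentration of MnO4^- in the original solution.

0.1798 mol/L

n(S2O3^2-) = 0.02550 × 0.1795 = 4.577 × 10^-3 mol
n(I2) = n(S2O3^2-)/2 = 2.289 × 10^-3 mol
From the 2:5 ratio, n(MnO4^-) in the aliquot = 2/5 × 2.289 × 10^-3 = 9.154 × 10^-4 mol
[MnO4^-]_dilute = 9.154 × 10^-4 / 0.02537 = 0.03608 mol/L
[MnO4^-]_original = 0.03608 × 100.0/20.07 = 0.1798 mol/L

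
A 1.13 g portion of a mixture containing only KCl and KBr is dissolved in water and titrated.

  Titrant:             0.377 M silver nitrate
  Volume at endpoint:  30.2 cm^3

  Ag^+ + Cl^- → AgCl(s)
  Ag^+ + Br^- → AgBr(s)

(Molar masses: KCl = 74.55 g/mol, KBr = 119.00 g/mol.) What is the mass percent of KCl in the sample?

n(AgNO3) = 0.0302 × 0.377 = 0.0114 mol
Let x = n(KCl), y = n(KBr).
Titrant: 1x + 1y = 0.0114;  mass: 74.55x + 119.00y = 1.13
Solving, x = 5.06 × 10^-3 mol, y = 6.33 × 10^-3 mol
mass of KCl = 5.06 × 10^-3 × 74.55 = 0.377 g
% KCl = 0.377 / 1.13 × 100 = 33.4 %

33.4 %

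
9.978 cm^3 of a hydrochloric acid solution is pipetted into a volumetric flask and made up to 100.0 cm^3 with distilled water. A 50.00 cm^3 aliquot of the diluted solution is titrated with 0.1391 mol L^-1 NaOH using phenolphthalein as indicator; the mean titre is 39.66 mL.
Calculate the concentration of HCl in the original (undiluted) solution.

1.106 mol/L

HCl + NaOH → NaCl + H2O
n(NaOH) = 0.03966 × 0.1391 = 5.517 × 10^-3 mol
n(HCl) in the aliquot = 5.517 × 10^-3 mol (1:1 ratio)
[HCl]_dilute = 5.517 × 10^-3 / 0.05000 = 0.1103 mol/L
Dilution factor = 100.0 / 9.978 = 10.02
[HCl]_stock = 0.1103 × 10.02 = 1.106 mol/L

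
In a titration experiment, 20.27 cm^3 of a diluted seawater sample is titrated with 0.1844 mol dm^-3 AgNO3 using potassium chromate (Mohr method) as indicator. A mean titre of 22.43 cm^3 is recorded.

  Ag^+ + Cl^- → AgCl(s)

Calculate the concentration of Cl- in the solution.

n(AgNO3) = 0.02243 L × 0.1844 mol/L = 4.136 × 10^-3 mol
n(Cl-) = 4.136 × 10^-3 mol (1:1 mole ratio)
[Cl-] = 4.136 × 10^-3 mol / 0.02027 L = 0.2040 mol/L

0.2040 mol/L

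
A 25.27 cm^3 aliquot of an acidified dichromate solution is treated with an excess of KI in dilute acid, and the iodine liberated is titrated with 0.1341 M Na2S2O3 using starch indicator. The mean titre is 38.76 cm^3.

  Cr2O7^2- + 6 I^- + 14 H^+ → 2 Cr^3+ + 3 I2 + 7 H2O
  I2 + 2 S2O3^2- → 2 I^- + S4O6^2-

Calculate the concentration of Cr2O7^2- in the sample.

n(S2O3^2-) = 0.03876 × 0.1341 = 5.198 × 10^-3 mol
n(I2) = n(S2O3^2-)/2 = 2.599 × 10^-3 mol
From the 1:3 ratio, n(Cr2O7^2-) in the aliquot = 1/3 × 2.599 × 10^-3 = 8.663 × 10^-4 mol
[Cr2O7^2-] = 8.663 × 10^-4 / 0.02527 = 0.03428 mol/L

0.03428 M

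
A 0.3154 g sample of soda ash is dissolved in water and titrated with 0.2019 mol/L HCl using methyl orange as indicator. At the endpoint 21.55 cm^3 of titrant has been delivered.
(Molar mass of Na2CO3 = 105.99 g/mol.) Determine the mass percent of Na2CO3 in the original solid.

Na2CO3 + 2 HCl → 2 NaCl + H2O + CO2
n(HCl) = 0.02155 L × 0.2019 mol/L = 4.351 × 10^-3 mol
From the 1:2 ratio, n(Na2CO3) = 1/2 × 4.351 × 10^-3 = 2.175 × 10^-3 mol
mass of Na2CO3 = 2.175 × 10^-3 × 105.99 g/mol = 0.2306 g
% Na2CO3 = 0.2306 / 0.3154 × 100 = 73.11 %

73.11 %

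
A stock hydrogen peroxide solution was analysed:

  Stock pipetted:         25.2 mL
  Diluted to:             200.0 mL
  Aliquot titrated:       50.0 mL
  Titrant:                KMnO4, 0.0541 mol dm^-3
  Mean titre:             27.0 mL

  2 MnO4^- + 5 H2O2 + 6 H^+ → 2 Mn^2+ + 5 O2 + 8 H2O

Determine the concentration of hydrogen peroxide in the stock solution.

n(KMnO4) = 0.0270 × 0.0541 = 1.46 × 10^-3 mol
From the 5:2 ratio, n(H2O2) in the aliquot = 5/2 × 1.46 × 10^-3 = 3.65 × 10^-3 mol
[H2O2]_dilute = 3.65 × 10^-3 / 0.0500 = 0.0730 mol/L
Dilution factor = 200.0 / 25.2 = 7.937
[H2O2]_stock = 0.0730 × 7.937 = 0.580 mol/L

0.580 mol/L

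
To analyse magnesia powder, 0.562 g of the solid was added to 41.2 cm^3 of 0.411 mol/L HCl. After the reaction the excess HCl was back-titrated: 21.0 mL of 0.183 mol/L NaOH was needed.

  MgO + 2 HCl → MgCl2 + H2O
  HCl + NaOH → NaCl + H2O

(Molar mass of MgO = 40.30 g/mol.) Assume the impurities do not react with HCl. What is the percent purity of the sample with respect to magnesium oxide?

n(HCl) added = 0.0412 × 0.411 = 0.0169 mol
n(NaOH) used in back-titration = 0.0210 × 0.183 = 3.84 × 10^-3 mol
n(HCl) left over = 3.84 × 10^-3 mol (1:1 ratio)
n(HCl) consumed by analyte = 0.0169 − 3.84 × 10^-3 = 0.0131 mol
From the 1:2 ratio, n(MgO) = 1/2 × 0.0131 = 6.55 × 10^-3 mol
mass of MgO = 6.55 × 10^-3 × 40.30 = 0.264 g
% MgO = 0.264 / 0.562 × 100 = 46.9 %

46.9 %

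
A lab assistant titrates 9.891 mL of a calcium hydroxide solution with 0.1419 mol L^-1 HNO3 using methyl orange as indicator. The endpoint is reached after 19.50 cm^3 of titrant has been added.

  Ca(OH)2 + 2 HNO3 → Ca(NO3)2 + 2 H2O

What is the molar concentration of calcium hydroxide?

n(HNO3) = 0.01950 L × 0.1419 mol/L = 2.767 × 10^-3 mol
From the 1:2 mole ratio, n(Ca(OH)2) = 1/2 × 2.767 × 10^-3 = 1.384 × 10^-3 mol
[Ca(OH)2] = 1.384 × 10^-3 mol / 0.009891 L = 0.1399 mol/L

0.1399 mol/L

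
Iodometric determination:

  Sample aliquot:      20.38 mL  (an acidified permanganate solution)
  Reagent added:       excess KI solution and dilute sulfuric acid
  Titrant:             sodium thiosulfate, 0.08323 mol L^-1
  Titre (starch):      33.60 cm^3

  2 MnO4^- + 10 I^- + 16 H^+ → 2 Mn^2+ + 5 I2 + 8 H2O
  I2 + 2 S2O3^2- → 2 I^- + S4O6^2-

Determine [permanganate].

n(S2O3^2-) = 0.03360 × 0.08323 = 2.797 × 10^-3 mol
n(I2) = n(S2O3^2-)/2 = 1.398 × 10^-3 mol
From the 2:5 ratio, n(MnO4^-) in the aliquot = 2/5 × 1.398 × 10^-3 = 5.593 × 10^-4 mol
[MnO4^-] = 5.593 × 10^-4 / 0.02038 = 0.02744 mol/L

0.02744 mol/L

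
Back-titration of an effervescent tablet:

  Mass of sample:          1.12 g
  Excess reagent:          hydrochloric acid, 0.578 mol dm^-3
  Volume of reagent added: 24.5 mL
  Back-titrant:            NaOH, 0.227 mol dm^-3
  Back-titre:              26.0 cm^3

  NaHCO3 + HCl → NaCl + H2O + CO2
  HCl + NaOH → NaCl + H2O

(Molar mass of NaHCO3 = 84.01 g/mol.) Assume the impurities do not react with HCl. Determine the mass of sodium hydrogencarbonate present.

n(HCl) added = 0.0245 × 0.578 = 0.0142 mol
n(NaOH) used in back-titration = 0.0260 × 0.227 = 5.90 × 10^-3 mol
n(HCl) left over = 5.90 × 10^-3 mol (1:1 ratio)
n(HCl) consumed by analyte = 0.0142 − 5.90 × 10^-3 = 8.26 × 10^-3 mol
n(NaHCO3) = 8.26 × 10^-3 mol (1:1 ratio)
mass of NaHCO3 = 8.26 × 10^-3 × 84.01 = 0.694 g

0.694 g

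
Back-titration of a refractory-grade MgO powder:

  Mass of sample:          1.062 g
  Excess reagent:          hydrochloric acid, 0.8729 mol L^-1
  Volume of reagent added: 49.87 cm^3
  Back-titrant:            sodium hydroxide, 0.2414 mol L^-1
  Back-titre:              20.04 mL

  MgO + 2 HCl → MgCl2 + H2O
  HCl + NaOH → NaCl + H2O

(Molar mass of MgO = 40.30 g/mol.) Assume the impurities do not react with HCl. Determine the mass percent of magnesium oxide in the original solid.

73.42 %

n(HCl) added = 0.04987 × 0.8729 = 0.04353 mol
n(NaOH) used in back-titration = 0.02004 × 0.2414 = 4.838 × 10^-3 mol
n(HCl) left over = 4.838 × 10^-3 mol (1:1 ratio)
n(HCl) consumed by analyte = 0.04353 − 4.838 × 10^-3 = 0.03869 mol
From the 1:2 ratio, n(MgO) = 1/2 × 0.03869 = 0.01935 mol
mass of MgO = 0.01935 × 40.30 = 0.7797 g
% MgO = 0.7797 / 1.062 × 100 = 73.42 %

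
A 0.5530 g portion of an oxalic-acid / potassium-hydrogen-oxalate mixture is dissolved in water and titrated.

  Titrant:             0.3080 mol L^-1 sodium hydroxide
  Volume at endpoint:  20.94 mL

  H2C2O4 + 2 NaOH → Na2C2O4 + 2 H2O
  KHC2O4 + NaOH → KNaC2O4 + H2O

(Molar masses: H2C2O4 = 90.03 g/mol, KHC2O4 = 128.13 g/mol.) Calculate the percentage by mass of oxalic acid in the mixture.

n(NaOH) = 0.02094 × 0.3080 = 6.450 × 10^-3 mol
Let x = n(H2C2O4), y = n(KHC2O4).
Titrant: 2x + 1y = 6.450 × 10^-3;  mass: 90.03x + 128.13y = 0.5530
Solving, x = 1.645 × 10^-3 mol, y = 3.160 × 10^-3 mol
mass of H2C2O4 = 1.645 × 10^-3 × 90.03 = 0.1481 g
% H2C2O4 = 0.1481 / 0.5530 × 100 = 26.77 %

26.77 %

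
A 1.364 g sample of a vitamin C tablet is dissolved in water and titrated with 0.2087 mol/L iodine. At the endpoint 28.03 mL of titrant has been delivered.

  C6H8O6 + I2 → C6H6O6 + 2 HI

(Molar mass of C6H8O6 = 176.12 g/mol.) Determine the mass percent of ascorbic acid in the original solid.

75.53 %

n(I2) = 0.02803 L × 0.2087 mol/L = 5.850 × 10^-3 mol
n(C6H8O6) = 5.850 × 10^-3 mol (1:1 ratio)
mass of C6H8O6 = 5.850 × 10^-3 × 176.12 g/mol = 1.030 g
% C6H8O6 = 1.030 / 1.364 × 100 = 75.53 %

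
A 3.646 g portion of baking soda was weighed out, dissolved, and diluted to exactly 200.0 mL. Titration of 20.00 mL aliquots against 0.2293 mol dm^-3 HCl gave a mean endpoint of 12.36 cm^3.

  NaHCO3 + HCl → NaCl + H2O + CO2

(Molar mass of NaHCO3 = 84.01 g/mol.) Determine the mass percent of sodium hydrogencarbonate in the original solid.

65.30 %

n(HCl) per titration = 0.01236 × 0.2293 = 2.834 × 10^-3 mol
n(NaHCO3) in each aliquot = 2.834 × 10^-3 mol (1:1 ratio)
n(NaHCO3) in the whole flask = 2.834 × 10^-3 × 200.0/20.00 = 0.02834 mol
mass of NaHCO3 = 0.02834 × 84.01 = 2.381 g
% NaHCO3 = 2.381 / 3.646 × 100 = 65.30 %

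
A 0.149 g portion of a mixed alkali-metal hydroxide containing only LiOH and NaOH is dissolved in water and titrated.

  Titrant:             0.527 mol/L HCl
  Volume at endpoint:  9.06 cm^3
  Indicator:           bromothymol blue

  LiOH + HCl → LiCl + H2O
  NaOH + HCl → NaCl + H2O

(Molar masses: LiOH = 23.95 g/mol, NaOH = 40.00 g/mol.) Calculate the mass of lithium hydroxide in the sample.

0.0627 g

n(HCl) = 0.00906 × 0.527 = 4.77 × 10^-3 mol
Let x = n(LiOH), y = n(NaOH).
Titrant: 1x + 1y = 4.77 × 10^-3;  mass: 23.95x + 40.00y = 0.149
Solving, x = 2.62 × 10^-3 mol, y = 2.16 × 10^-3 mol
mass of LiOH = 2.62 × 10^-3 × 23.95 = 0.0627 g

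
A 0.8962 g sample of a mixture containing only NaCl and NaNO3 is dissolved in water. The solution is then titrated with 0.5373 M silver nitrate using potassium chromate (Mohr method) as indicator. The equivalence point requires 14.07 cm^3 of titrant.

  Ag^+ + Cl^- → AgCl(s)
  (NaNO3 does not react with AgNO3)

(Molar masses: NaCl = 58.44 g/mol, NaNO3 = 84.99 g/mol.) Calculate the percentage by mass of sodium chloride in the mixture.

49.30 %

n(AgNO3) = 0.01407 × 0.5373 = 7.560 × 10^-3 mol
Let x = n(NaCl), y = n(NaNO3).
Titrant: 1x = 7.560 × 10^-3;  mass: 58.44x + 84.99y = 0.8962
Solving, x = 7.560 × 10^-3 mol, y = 5.347 × 10^-3 mol
mass of NaCl = 7.560 × 10^-3 × 58.44 = 0.4418 g
% NaCl = 0.4418 / 0.8962 × 100 = 49.30 %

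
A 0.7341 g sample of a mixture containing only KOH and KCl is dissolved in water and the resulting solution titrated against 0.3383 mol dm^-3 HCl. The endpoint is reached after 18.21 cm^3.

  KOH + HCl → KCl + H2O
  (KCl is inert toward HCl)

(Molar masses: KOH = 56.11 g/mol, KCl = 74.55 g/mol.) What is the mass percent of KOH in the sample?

n(HCl) = 0.01821 × 0.3383 = 6.160 × 10^-3 mol
Let x = n(KOH), y = n(KCl).
Titrant: 1x = 6.160 × 10^-3;  mass: 56.11x + 74.55y = 0.7341
Solving, x = 6.160 × 10^-3 mol, y = 5.210 × 10^-3 mol
mass of KOH = 6.160 × 10^-3 × 56.11 = 0.3457 g
% KOH = 0.3457 / 0.7341 × 100 = 47.09 %

47.09 %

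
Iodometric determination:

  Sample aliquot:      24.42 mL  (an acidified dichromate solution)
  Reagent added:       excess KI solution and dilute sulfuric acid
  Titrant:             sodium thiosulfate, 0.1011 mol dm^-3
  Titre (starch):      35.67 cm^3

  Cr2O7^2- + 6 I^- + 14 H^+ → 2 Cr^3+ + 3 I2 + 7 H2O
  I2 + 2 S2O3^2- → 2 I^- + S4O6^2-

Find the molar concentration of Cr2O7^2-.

0.02461 mol/L

n(S2O3^2-) = 0.03567 × 0.1011 = 3.606 × 10^-3 mol
n(I2) = n(S2O3^2-)/2 = 1.803 × 10^-3 mol
From the 1:3 ratio, n(Cr2O7^2-) in the aliquot = 1/3 × 1.803 × 10^-3 = 6.010 × 10^-4 mol
[Cr2O7^2-] = 6.010 × 10^-4 / 0.02442 = 0.02461 mol/L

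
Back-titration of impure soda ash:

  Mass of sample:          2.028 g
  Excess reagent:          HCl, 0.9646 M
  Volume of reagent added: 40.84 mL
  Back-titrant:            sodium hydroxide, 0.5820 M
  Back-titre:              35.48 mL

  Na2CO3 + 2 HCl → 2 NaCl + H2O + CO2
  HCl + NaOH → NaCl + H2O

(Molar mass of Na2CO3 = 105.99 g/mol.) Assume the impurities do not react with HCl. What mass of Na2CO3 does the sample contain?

0.9934 g

n(HCl) added = 0.04084 × 0.9646 = 0.03939 mol
n(NaOH) used in back-titration = 0.03548 × 0.5820 = 0.02065 mol
n(HCl) left over = 0.02065 mol (1:1 ratio)
n(HCl) consumed by analyte = 0.03939 − 0.02065 = 0.01874 mol
From the 1:2 ratio, n(Na2CO3) = 1/2 × 0.01874 = 9.372 × 10^-3 mol
mass of Na2CO3 = 9.372 × 10^-3 × 105.99 = 0.9934 g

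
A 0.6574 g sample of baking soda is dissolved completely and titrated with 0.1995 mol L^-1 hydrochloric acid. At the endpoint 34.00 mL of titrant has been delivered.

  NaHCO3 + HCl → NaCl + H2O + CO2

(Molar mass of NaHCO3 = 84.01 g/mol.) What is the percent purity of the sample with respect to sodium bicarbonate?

86.68 %

n(HCl) = 0.03400 L × 0.1995 mol/L = 6.783 × 10^-3 mol
n(NaHCO3) = 6.783 × 10^-3 mol (1:1 ratio)
mass of NaHCO3 = 6.783 × 10^-3 × 84.01 g/mol = 0.5698 g
% NaHCO3 = 0.5698 / 0.6574 × 100 = 86.68 %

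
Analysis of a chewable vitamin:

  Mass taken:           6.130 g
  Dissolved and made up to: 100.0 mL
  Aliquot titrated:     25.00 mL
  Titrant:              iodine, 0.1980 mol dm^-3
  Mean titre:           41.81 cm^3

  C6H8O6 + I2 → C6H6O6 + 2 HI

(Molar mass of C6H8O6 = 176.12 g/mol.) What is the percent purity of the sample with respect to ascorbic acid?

n(I2) per titration = 0.04181 × 0.1980 = 8.278 × 10^-3 mol
n(C6H8O6) in each aliquot = 8.278 × 10^-3 mol (1:1 ratio)
n(C6H8O6) in the whole flask = 8.278 × 10^-3 × 100.0/25.00 = 0.03311 mol
mass of C6H8O6 = 0.03311 × 176.12 = 5.832 g
% C6H8O6 = 5.832 / 6.130 × 100 = 95.14 %

95.14 %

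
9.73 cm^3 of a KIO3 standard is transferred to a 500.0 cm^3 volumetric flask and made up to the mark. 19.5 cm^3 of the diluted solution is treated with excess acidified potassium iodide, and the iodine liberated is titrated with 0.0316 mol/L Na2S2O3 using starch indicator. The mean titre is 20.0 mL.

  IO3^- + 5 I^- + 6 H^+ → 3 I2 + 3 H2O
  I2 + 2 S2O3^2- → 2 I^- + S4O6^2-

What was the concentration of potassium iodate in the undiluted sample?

0.278 mol/L

n(S2O3^2-) = 0.0200 × 0.0316 = 6.32 × 10^-4 mol
n(I2) = n(S2O3^2-)/2 = 3.16 × 10^-4 mol
From the 1:3 ratio, n(IO3^-) in the aliquot = 1/3 × 3.16 × 10^-4 = 1.05 × 10^-4 mol
[IO3^-]_dilute = 1.05 × 10^-4 / 0.0195 = 0.00540 mol/L
[IO3^-]_original = 0.00540 × 500.0/9.73 = 0.278 mol/L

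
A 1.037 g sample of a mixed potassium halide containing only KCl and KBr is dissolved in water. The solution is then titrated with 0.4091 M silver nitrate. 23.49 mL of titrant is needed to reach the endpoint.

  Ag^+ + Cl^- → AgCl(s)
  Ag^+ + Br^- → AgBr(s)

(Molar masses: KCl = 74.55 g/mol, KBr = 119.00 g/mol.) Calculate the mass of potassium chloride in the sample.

0.1787 g

n(AgNO3) = 0.02349 × 0.4091 = 9.610 × 10^-3 mol
Let x = n(KCl), y = n(KBr).
Titrant: 1x + 1y = 9.610 × 10^-3;  mass: 74.55x + 119.00y = 1.037
Solving, x = 2.397 × 10^-3 mol, y = 7.212 × 10^-3 mol
mass of KCl = 2.397 × 10^-3 × 74.55 = 0.1787 g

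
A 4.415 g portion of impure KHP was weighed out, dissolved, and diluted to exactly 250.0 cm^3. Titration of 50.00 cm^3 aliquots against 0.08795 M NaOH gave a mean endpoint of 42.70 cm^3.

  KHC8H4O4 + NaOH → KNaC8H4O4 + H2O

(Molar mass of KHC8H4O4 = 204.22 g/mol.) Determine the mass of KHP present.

3.835 g

n(NaOH) per titration = 0.04270 × 0.08795 = 3.755 × 10^-3 mol
n(KHC8H4O4) in each aliquot = 3.755 × 10^-3 mol (1:1 ratio)
n(KHC8H4O4) in the whole flask = 3.755 × 10^-3 × 250.0/50.00 = 0.01878 mol
mass of KHC8H4O4 = 0.01878 × 204.22 = 3.835 g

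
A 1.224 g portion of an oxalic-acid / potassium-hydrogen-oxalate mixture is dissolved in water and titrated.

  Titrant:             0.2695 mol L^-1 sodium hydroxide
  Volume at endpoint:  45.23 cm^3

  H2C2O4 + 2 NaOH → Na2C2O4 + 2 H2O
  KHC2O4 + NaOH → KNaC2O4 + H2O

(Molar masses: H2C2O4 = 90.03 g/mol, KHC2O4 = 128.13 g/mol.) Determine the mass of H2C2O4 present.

0.1830 g

n(NaOH) = 0.04523 × 0.2695 = 0.01219 mol
Let x = n(H2C2O4), y = n(KHC2O4).
Titrant: 2x + 1y = 0.01219;  mass: 90.03x + 128.13y = 1.224
Solving, x = 2.032 × 10^-3 mol, y = 8.125 × 10^-3 mol
mass of H2C2O4 = 2.032 × 10^-3 × 90.03 = 0.1830 g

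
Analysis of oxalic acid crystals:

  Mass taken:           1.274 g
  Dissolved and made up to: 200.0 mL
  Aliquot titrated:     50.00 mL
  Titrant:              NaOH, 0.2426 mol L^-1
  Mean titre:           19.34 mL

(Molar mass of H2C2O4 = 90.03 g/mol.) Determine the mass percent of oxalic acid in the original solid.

66.31 %

H2C2O4 + 2 NaOH → Na2C2O4 + 2 H2O
n(NaOH) per titration = 0.01934 × 0.2426 = 4.692 × 10^-3 mol
From the 1:2 ratio, n(H2C2O4) in each aliquot = 1/2 × 4.692 × 10^-3 = 2.346 × 10^-3 mol
n(H2C2O4) in the whole flask = 2.346 × 10^-3 × 200.0/50.00 = 9.384 × 10^-3 mol
mass of H2C2O4 = 9.384 × 10^-3 × 90.03 = 0.8448 g
% H2C2O4 = 0.8448 / 1.274 × 100 = 66.31 %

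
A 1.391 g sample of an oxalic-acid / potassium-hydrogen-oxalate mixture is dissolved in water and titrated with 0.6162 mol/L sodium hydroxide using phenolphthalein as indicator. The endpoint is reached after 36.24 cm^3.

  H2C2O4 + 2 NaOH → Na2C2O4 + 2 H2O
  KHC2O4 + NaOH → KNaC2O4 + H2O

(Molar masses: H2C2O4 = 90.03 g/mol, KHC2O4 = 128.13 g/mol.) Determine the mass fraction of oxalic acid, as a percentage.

n(NaOH) = 0.03624 × 0.6162 = 0.02233 mol
Let x = n(H2C2O4), y = n(KHC2O4).
Titrant: 2x + 1y = 0.02233;  mass: 90.03x + 128.13y = 1.391
Solving, x = 8.845 × 10^-3 mol, y = 4.641 × 10^-3 mol
mass of H2C2O4 = 8.845 × 10^-3 × 90.03 = 0.7963 g
% H2C2O4 = 0.7963 / 1.391 × 100 = 57.25 %

57.25 %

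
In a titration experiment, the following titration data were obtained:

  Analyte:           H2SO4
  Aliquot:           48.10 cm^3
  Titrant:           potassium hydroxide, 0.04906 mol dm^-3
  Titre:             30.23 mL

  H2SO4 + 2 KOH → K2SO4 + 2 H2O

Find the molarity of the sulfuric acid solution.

n(KOH) = 0.03023 L × 0.04906 mol/L = 1.483 × 10^-3 mol
From the 1:2 mole ratio, n(H2SO4) = 1/2 × 1.483 × 10^-3 = 7.415 × 10^-4 mol
[H2SO4] = 7.415 × 10^-4 mol / 0.04810 L = 0.01542 mol/L

0.01542 mol/L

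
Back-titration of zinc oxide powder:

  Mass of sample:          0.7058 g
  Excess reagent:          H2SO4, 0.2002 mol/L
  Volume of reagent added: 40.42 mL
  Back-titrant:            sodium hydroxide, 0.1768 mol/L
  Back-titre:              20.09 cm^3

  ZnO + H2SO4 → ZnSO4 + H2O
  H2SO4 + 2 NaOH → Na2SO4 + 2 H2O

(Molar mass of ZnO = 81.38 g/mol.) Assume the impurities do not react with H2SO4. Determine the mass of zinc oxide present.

0.5140 g

n(H2SO4) added = 0.04042 × 0.2002 = 8.092 × 10^-3 mol
n(NaOH) used in back-titration = 0.02009 × 0.1768 = 3.552 × 10^-3 mol
From the 1:2 ratio, n(H2SO4) left over = 1/2 × 3.552 × 10^-3 = 1.776 × 10^-3 mol
n(H2SO4) consumed by analyte = 8.092 × 10^-3 − 1.776 × 10^-3 = 6.316 × 10^-3 mol
n(ZnO) = 6.316 × 10^-3 mol (1:1 ratio)
mass of ZnO = 6.316 × 10^-3 × 81.38 = 0.5140 g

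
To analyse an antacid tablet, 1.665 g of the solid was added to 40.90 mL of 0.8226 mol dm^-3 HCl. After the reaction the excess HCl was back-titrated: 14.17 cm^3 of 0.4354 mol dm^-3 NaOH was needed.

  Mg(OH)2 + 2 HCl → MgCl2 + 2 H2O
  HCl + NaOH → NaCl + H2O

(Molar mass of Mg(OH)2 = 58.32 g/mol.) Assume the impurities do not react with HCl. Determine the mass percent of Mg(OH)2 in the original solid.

48.12 %

n(HCl) added = 0.04090 × 0.8226 = 0.03364 mol
n(NaOH) used in back-titration = 0.01417 × 0.4354 = 6.170 × 10^-3 mol
n(HCl) left over = 6.170 × 10^-3 mol (1:1 ratio)
n(HCl) consumed by analyte = 0.03364 − 6.170 × 10^-3 = 0.02747 mol
From the 1:2 ratio, n(Mg(OH)2) = 1/2 × 0.02747 = 0.01374 mol
mass of Mg(OH)2 = 0.01374 × 58.32 = 0.8012 g
% Mg(OH)2 = 0.8012 / 1.665 × 100 = 48.12 %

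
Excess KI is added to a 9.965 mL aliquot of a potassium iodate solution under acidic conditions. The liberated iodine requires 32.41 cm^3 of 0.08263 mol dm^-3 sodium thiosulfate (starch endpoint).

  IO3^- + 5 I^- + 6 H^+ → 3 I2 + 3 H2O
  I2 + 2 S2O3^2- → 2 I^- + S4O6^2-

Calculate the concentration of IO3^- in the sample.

0.04479 mol/L

n(S2O3^2-) = 0.03241 × 0.08263 = 2.678 × 10^-3 mol
n(I2) = n(S2O3^2-)/2 = 1.339 × 10^-3 mol
From the 1:3 ratio, n(IO3^-) in the aliquot = 1/3 × 1.339 × 10^-3 = 4.463 × 10^-4 mol
[IO3^-] = 4.463 × 10^-4 / 0.009965 = 0.04479 mol/L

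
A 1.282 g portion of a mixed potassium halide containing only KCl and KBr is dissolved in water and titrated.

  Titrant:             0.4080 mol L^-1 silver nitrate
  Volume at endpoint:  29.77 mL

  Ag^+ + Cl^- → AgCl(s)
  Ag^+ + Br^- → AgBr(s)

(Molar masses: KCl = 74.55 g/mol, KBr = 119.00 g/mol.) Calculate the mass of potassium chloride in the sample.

0.2740 g

n(AgNO3) = 0.02977 × 0.4080 = 0.01215 mol
Let x = n(KCl), y = n(KBr).
Titrant: 1x + 1y = 0.01215;  mass: 74.55x + 119.00y = 1.282
Solving, x = 3.676 × 10^-3 mol, y = 8.470 × 10^-3 mol
mass of KCl = 3.676 × 10^-3 × 74.55 = 0.2740 g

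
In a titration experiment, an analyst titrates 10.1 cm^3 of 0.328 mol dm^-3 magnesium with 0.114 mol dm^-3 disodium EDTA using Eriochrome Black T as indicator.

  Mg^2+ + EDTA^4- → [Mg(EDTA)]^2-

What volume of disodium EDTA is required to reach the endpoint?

n(Mg2+) = 0.0101 L × 0.328 mol/L = 3.31 × 10^-3 mol
n(EDTA) = 3.31 × 10^-3 mol (1:1 stoichiometry)
V(EDTA) = 3.31 × 10^-3 mol / 0.114 mol/L = 0.0291 L = 29.1 mL

29.1 mL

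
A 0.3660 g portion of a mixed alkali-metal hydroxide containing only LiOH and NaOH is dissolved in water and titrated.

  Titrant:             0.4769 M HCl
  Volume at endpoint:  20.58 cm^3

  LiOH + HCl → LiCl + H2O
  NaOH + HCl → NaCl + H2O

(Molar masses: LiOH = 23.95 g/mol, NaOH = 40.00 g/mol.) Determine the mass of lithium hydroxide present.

n(HCl) = 0.02058 × 0.4769 = 9.815 × 10^-3 mol
Let x = n(LiOH), y = n(NaOH).
Titrant: 1x + 1y = 9.815 × 10^-3;  mass: 23.95x + 40.00y = 0.3660
Solving, x = 1.656 × 10^-3 mol, y = 8.158 × 10^-3 mol
mass of LiOH = 1.656 × 10^-3 × 23.95 = 0.03967 g

0.03967 g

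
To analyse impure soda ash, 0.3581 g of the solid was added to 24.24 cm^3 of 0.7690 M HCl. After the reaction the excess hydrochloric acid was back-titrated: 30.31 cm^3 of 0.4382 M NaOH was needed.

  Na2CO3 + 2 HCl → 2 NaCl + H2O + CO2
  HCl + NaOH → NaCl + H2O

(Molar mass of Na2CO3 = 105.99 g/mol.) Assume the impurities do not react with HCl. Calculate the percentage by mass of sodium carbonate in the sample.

n(HCl) added = 0.02424 × 0.7690 = 0.01864 mol
n(NaOH) used in back-titration = 0.03031 × 0.4382 = 0.01328 mol
n(HCl) left over = 0.01328 mol (1:1 ratio)
n(HCl) consumed by analyte = 0.01864 − 0.01328 = 5.359 × 10^-3 mol
From the 1:2 ratio, n(Na2CO3) = 1/2 × 5.359 × 10^-3 = 2.679 × 10^-3 mol
mass of Na2CO3 = 2.679 × 10^-3 × 105.99 = 0.2840 g
% Na2CO3 = 0.2840 / 0.3581 × 100 = 79.30 %

79.30 %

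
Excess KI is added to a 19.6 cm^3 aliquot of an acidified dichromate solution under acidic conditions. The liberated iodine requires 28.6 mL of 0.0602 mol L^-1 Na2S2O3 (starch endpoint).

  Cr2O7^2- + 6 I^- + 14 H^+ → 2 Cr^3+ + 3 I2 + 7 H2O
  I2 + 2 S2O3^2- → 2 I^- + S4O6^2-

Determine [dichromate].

0.0146 mol/L

n(S2O3^2-) = 0.0286 × 0.0602 = 1.72 × 10^-3 mol
n(I2) = n(S2O3^2-)/2 = 8.61 × 10^-4 mol
From the 1:3 ratio, n(Cr2O7^2-) in the aliquot = 1/3 × 8.61 × 10^-4 = 2.87 × 10^-4 mol
[Cr2O7^2-] = 2.87 × 10^-4 / 0.0196 = 0.0146 mol/L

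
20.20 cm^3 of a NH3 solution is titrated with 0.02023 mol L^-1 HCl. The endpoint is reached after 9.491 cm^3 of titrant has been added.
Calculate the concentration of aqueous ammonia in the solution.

NH3 + HCl → NH4Cl
n(HCl) = 0.009491 L × 0.02023 mol/L = 1.920 × 10^-4 mol
n(NH3) = 1.920 × 10^-4 mol (1:1 mole ratio)
[NH3] = 1.920 × 10^-4 mol / 0.02020 L = 0.009505 mol/L

0.009505 mol/L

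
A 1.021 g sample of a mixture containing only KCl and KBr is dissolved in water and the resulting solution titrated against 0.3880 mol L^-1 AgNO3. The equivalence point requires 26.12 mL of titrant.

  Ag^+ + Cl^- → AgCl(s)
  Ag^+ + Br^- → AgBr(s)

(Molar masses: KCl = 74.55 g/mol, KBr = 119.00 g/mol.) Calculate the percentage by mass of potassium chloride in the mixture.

30.39 %

n(AgNO3) = 0.02612 × 0.3880 = 0.01013 mol
Let x = n(KCl), y = n(KBr).
Titrant: 1x + 1y = 0.01013;  mass: 74.55x + 119.00y = 1.021
Solving, x = 4.162 × 10^-3 mol, y = 5.972 × 10^-3 mol
mass of KCl = 4.162 × 10^-3 × 74.55 = 0.3103 g
% KCl = 0.3103 / 1.021 × 100 = 30.39 %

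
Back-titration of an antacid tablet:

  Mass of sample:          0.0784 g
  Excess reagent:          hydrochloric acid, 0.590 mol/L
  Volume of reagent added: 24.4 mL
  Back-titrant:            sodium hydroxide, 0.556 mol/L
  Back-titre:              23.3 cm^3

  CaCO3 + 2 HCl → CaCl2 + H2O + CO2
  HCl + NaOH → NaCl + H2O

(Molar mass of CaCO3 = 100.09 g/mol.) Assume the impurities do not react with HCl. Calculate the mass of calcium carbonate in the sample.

0.0721 g

n(HCl) added = 0.0244 × 0.590 = 0.0144 mol
n(NaOH) used in back-titration = 0.0233 × 0.556 = 0.0130 mol
n(HCl) left over = 0.0130 mol (1:1 ratio)
n(HCl) consumed by analyte = 0.0144 − 0.0130 = 1.44 × 10^-3 mol
From the 1:2 ratio, n(CaCO3) = 1/2 × 1.44 × 10^-3 = 7.21 × 10^-4 mol
mass of CaCO3 = 7.21 × 10^-4 × 100.09 = 0.0721 g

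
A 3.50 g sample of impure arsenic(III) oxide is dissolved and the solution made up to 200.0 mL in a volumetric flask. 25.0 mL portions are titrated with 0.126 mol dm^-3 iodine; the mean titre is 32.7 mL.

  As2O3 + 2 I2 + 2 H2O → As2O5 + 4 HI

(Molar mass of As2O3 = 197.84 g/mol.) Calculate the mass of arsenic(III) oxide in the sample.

3.26 g

n(I2) per titration = 0.0327 × 0.126 = 4.12 × 10^-3 mol
From the 1:2 ratio, n(As2O3) in each aliquot = 1/2 × 4.12 × 10^-3 = 2.06 × 10^-3 mol
n(As2O3) in the whole flask = 2.06 × 10^-3 × 200.0/25.0 = 0.0165 mol
mass of As2O3 = 0.0165 × 197.84 = 3.26 g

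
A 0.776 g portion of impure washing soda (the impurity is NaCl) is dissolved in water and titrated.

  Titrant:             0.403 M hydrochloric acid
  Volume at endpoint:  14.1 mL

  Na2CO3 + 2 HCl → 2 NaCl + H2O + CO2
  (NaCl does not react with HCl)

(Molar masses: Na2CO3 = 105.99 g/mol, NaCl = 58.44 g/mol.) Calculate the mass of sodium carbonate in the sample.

0.301 g

n(HCl) = 0.0141 × 0.403 = 5.68 × 10^-3 mol
Let x = n(Na2CO3), y = n(NaCl).
Titrant: 2x = 5.68 × 10^-3;  mass: 105.99x + 58.44y = 0.776
Solving, x = 2.84 × 10^-3 mol, y = 8.13 × 10^-3 mol
mass of Na2CO3 = 2.84 × 10^-3 × 105.99 = 0.301 g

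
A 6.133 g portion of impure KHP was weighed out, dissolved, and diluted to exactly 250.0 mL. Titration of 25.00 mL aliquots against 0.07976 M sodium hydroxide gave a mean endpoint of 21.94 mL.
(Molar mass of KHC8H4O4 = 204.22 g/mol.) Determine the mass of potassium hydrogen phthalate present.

KHC8H4O4 + NaOH → KNaC8H4O4 + H2O
n(NaOH) per titration = 0.02194 × 0.07976 = 1.750 × 10^-3 mol
n(KHC8H4O4) in each aliquot = 1.750 × 10^-3 mol (1:1 ratio)
n(KHC8H4O4) in the whole flask = 1.750 × 10^-3 × 250.0/25.00 = 0.01750 mol
mass of KHC8H4O4 = 0.01750 × 204.22 = 3.574 g

3.574 g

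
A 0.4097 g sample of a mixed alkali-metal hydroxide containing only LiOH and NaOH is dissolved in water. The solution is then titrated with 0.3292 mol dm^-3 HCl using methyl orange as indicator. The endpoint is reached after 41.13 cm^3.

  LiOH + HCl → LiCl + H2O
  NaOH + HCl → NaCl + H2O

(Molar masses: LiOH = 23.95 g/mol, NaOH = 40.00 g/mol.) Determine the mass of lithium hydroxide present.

n(HCl) = 0.04113 × 0.3292 = 0.01354 mol
Let x = n(LiOH), y = n(NaOH).
Titrant: 1x + 1y = 0.01354;  mass: 23.95x + 40.00y = 0.4097
Solving, x = 8.218 × 10^-3 mol, y = 5.322 × 10^-3 mol
mass of LiOH = 8.218 × 10^-3 × 23.95 = 0.1968 g

0.1968 g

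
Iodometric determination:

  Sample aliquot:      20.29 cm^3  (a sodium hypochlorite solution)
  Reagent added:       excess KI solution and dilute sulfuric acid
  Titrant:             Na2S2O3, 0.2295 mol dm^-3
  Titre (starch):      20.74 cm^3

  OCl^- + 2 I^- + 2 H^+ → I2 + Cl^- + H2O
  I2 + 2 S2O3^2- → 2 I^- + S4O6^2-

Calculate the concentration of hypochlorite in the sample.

n(S2O3^2-) = 0.02074 × 0.2295 = 4.760 × 10^-3 mol
n(I2) = n(S2O3^2-)/2 = 2.380 × 10^-3 mol
n(OCl^-) in the aliquot = 2.380 × 10^-3 mol (1:1 ratio)
[OCl^-] = 2.380 × 10^-3 / 0.02029 = 0.1173 mol/L

0.1173 mol/L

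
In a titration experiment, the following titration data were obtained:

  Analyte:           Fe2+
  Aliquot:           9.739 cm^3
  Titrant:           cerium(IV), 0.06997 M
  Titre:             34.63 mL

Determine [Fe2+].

Ce^4+ + Fe^2+ → Ce^3+ + Fe^3+
n(Ce4+) = 0.03463 L × 0.06997 mol/L = 2.423 × 10^-3 mol
n(Fe2+) = 2.423 × 10^-3 mol (1:1 mole ratio)
[Fe2+] = 2.423 × 10^-3 mol / 0.009739 L = 0.2488 mol/L

0.2488 M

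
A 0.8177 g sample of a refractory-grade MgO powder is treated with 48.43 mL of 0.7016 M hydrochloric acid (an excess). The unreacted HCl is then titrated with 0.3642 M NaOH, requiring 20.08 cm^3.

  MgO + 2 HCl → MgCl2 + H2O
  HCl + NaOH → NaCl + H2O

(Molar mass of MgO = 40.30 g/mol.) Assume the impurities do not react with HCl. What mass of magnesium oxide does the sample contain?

0.5373 g

n(HCl) added = 0.04843 × 0.7016 = 0.03398 mol
n(NaOH) used in back-titration = 0.02008 × 0.3642 = 7.313 × 10^-3 mol
n(HCl) left over = 7.313 × 10^-3 mol (1:1 ratio)
n(HCl) consumed by analyte = 0.03398 − 7.313 × 10^-3 = 0.02667 mol
From the 1:2 ratio, n(MgO) = 1/2 × 0.02667 = 0.01333 mol
mass of MgO = 0.01333 × 40.30 = 0.5373 g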